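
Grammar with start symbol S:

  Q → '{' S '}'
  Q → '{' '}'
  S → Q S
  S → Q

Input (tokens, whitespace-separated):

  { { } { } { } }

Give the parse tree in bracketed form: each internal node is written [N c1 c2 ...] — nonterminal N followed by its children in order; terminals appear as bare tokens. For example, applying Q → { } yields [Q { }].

S
Q
{ S }
{ Q S }
{ { } S }
{ { } Q S }
{ { } { } S }
{ { } { } Q }
{ { } { } { } }

[S [Q { [S [Q { }] [S [Q { }] [S [Q { }]]]] }]]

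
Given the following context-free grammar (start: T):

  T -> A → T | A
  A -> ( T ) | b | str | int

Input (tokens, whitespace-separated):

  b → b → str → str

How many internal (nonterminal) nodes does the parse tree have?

[T [A b] → [T [A b] → [T [A str] → [T [A str]]]]]

8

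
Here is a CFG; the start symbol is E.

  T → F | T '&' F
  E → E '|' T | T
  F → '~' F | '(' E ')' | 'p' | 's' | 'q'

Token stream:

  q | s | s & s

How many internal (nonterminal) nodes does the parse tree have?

[E [E [E [T [F q]]] | [T [F s]]] | [T [T [F s]] & [F s]]]

11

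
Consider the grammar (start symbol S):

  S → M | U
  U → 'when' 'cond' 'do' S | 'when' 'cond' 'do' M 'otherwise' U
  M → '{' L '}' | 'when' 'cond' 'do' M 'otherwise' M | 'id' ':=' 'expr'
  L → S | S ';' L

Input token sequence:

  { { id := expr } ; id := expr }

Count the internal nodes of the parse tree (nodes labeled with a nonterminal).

[S [M { [L [S [M { [L [S [M id := expr]]] }]] ; [L [S [M id := expr]]]] }]]

11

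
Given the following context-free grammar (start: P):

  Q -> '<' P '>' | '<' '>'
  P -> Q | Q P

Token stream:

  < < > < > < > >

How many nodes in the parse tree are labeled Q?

4

[P [Q < [P [Q < >] [P [Q < >] [P [Q < >]]]] >]]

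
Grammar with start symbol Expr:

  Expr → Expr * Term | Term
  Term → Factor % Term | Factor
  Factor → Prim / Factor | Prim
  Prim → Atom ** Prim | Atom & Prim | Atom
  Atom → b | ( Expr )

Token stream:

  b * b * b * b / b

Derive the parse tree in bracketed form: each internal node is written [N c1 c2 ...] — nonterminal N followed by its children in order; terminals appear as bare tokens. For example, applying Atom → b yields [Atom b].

Expr
Expr * Term
Expr * Term * Term
Expr * Term * Term * Term
Term * Term * Term * Term
Factor * Term * Term * Term
Prim * Term * Term * Term
Atom * Term * Term * Term
b * Term * Term * Term
b * Factor * Term * Term
b * Prim * Term * Term
b * Atom * Term * Term
b * b * Term * Term
b * b * Factor * Term
b * b * Prim * Term
b * b * Atom * Term
b * b * b * Term
b * b * b * Factor
b * b * b * Prim / Factor
b * b * b * Atom / Factor
b * b * b * b / Factor
b * b * b * b / Prim
b * b * b * b / Atom
b * b * b * b / b

[Expr [Expr [Expr [Expr [Term [Factor [Prim [Atom b]]]]] * [Term [Factor [Prim [Atom b]]]]] * [Term [Factor [Prim [Atom b]]]]] * [Term [Factor [Prim [Atom b]] / [Factor [Prim [Atom b]]]]]]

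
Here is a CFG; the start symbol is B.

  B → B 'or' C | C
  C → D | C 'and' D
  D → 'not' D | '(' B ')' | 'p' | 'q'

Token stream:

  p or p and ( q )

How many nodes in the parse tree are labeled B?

[B [B [C [D p]]] or [C [C [D p]] and [D ( [B [C [D q]]] )]]]

3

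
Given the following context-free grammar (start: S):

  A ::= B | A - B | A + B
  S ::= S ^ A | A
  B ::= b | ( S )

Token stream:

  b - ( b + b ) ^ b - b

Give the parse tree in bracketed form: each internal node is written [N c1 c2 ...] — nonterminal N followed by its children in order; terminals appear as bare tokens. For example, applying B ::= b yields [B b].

[S [S [A [A [B b]] - [B ( [S [A [A [B b]] + [B b]]] )]]] ^ [A [A [B b]] - [B b]]]

S
S ^ A
A ^ A
A - B ^ A
B - B ^ A
b - B ^ A
b - ( S ) ^ A
b - ( A ) ^ A
b - ( A + B ) ^ A
b - ( B + B ) ^ A
b - ( b + B ) ^ A
b - ( b + b ) ^ A
b - ( b + b ) ^ A - B
b - ( b + b ) ^ B - B
b - ( b + b ) ^ b - B
b - ( b + b ) ^ b - b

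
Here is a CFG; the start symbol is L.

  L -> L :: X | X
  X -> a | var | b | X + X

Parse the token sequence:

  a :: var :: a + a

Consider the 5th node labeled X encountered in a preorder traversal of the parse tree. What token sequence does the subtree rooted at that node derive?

[L [L [L [X a]] :: [X var]] :: [X [X a] + [X a]]]

a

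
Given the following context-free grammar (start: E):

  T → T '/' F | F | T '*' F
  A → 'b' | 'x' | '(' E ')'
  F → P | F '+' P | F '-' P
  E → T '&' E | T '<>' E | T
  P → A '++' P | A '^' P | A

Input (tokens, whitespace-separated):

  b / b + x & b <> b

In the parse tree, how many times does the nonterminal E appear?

3

[E [T [T [F [P [A b]]]] / [F [F [P [A b]]] + [P [A x]]]] & [E [T [F [P [A b]]]] <> [E [T [F [P [A b]]]]]]]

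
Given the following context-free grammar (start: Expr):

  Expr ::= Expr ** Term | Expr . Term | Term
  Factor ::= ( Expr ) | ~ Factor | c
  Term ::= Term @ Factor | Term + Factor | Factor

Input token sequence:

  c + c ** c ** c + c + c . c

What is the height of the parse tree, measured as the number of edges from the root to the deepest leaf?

7

[Expr [Expr [Expr [Expr [Term [Term [Factor c]] + [Factor c]]] ** [Term [Factor c]]] ** [Term [Term [Term [Factor c]] + [Factor c]] + [Factor c]]] . [Term [Factor c]]]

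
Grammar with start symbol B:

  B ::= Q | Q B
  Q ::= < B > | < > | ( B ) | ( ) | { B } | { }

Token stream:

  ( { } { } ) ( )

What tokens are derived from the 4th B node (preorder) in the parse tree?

[B [Q ( [B [Q { }] [B [Q { }]]] )] [B [Q ( )]]]

( )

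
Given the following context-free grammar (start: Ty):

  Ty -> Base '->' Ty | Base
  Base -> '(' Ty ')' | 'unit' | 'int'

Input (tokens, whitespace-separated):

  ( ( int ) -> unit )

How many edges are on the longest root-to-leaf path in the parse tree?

[Ty [Base ( [Ty [Base ( [Ty [Base int]] )] -> [Ty [Base unit]]] )]]

6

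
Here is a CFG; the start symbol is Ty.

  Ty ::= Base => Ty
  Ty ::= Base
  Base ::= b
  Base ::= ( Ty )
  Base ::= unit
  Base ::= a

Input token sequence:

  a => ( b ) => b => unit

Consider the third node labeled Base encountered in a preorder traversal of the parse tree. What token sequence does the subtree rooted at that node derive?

b

[Ty [Base a] => [Ty [Base ( [Ty [Base b]] )] => [Ty [Base b] => [Ty [Base unit]]]]]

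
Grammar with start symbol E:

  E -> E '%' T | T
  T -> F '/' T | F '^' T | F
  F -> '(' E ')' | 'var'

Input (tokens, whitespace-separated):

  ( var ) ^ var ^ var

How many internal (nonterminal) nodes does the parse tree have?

[E [T [F ( [E [T [F var]]] )] ^ [T [F var] ^ [T [F var]]]]]

10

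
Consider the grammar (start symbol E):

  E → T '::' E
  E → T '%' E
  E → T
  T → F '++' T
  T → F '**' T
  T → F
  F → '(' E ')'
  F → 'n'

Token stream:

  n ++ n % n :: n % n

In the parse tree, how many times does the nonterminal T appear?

5

[E [T [F n] ++ [T [F n]]] % [E [T [F n]] :: [E [T [F n]] % [E [T [F n]]]]]]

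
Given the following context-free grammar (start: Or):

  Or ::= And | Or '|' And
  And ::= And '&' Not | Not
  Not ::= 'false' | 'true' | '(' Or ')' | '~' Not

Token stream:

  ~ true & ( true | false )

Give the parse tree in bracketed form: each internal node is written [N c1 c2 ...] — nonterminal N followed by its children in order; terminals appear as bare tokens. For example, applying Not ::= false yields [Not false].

Or
And
And & Not
Not & Not
~ Not & Not
~ true & Not
~ true & ( Or )
~ true & ( Or | And )
~ true & ( And | And )
~ true & ( Not | And )
~ true & ( true | And )
~ true & ( true | Not )
~ true & ( true | false )

[Or [And [And [Not ~ [Not true]]] & [Not ( [Or [Or [And [Not true]]] | [And [Not false]]] )]]]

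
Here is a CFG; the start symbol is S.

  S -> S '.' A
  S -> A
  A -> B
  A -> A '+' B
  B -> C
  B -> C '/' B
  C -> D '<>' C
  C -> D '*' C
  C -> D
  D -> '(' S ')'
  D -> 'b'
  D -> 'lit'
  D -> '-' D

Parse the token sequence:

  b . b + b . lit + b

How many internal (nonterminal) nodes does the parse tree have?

[S [S [S [A [B [C [D b]]]]] . [A [A [B [C [D b]]]] + [B [C [D b]]]]] . [A [A [B [C [D lit]]]] + [B [C [D b]]]]]

23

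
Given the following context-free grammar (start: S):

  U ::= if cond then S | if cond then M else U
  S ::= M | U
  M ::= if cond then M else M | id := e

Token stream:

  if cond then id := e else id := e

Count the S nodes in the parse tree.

1

[S [M if cond then [M id := e] else [M id := e]]]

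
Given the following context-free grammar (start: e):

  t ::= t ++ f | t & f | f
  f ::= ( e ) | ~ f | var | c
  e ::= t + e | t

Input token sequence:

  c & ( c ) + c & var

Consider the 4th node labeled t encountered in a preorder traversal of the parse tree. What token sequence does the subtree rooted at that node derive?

[e [t [t [f c]] & [f ( [e [t [f c]]] )]] + [e [t [t [f c]] & [f var]]]]

c & var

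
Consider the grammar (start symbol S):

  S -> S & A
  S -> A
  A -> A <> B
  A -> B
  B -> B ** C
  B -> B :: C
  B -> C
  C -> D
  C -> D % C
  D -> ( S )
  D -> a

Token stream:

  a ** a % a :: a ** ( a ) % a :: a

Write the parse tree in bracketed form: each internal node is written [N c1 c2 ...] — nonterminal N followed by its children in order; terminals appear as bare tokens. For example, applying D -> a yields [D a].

[S [A [B [B [B [B [B [C [D a]]] ** [C [D a] % [C [D a]]]] :: [C [D a]]] ** [C [D ( [S [A [B [C [D a]]]]] )] % [C [D a]]]] :: [C [D a]]]]]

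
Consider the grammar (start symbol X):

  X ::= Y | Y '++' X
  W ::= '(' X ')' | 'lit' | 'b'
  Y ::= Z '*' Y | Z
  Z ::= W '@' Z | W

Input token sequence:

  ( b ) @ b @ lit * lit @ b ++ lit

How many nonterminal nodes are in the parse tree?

21

[X [Y [Z [W ( [X [Y [Z [W b]]]] )] @ [Z [W b] @ [Z [W lit]]]] * [Y [Z [W lit] @ [Z [W b]]]]] ++ [X [Y [Z [W lit]]]]]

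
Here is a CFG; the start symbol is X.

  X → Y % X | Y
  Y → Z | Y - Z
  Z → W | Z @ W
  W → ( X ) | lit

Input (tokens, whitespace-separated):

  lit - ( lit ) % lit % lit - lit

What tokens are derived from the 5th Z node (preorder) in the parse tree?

[X [Y [Y [Z [W lit]]] - [Z [W ( [X [Y [Z [W lit]]]] )]]] % [X [Y [Z [W lit]]] % [X [Y [Y [Z [W lit]]] - [Z [W lit]]]]]]

lit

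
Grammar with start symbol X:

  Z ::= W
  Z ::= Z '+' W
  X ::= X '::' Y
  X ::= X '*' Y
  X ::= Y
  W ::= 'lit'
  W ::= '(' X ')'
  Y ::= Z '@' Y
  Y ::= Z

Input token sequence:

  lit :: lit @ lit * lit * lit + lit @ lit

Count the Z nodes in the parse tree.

[X [X [X [X [Y [Z [W lit]]]] :: [Y [Z [W lit]] @ [Y [Z [W lit]]]]] * [Y [Z [W lit]]]] * [Y [Z [Z [W lit]] + [W lit]] @ [Y [Z [W lit]]]]]

7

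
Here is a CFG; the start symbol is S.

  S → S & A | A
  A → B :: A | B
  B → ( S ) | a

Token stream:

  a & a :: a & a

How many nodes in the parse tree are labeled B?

[S [S [S [A [B a]]] & [A [B a] :: [A [B a]]]] & [A [B a]]]

4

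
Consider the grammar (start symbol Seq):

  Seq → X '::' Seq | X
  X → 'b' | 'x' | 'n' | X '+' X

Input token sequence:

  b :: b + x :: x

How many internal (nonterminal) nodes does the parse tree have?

[Seq [X b] :: [Seq [X [X b] + [X x]] :: [Seq [X x]]]]

8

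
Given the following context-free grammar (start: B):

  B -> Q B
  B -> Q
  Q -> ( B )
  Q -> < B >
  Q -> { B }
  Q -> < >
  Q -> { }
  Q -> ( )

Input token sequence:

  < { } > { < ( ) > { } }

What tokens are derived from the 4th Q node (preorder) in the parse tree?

< ( ) >

[B [Q < [B [Q { }]] >] [B [Q { [B [Q < [B [Q ( )]] >] [B [Q { }]]] }]]]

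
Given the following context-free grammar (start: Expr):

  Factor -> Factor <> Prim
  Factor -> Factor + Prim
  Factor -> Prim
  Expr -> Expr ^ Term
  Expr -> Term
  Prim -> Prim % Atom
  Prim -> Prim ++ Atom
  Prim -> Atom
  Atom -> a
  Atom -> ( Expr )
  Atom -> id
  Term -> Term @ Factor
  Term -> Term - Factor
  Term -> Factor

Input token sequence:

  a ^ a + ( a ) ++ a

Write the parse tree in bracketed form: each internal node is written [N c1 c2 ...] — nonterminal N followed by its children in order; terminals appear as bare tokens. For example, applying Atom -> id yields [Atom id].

Expr
Expr ^ Term
Term ^ Term
Factor ^ Term
Prim ^ Term
Atom ^ Term
a ^ Term
a ^ Factor
a ^ Factor + Prim
a ^ Prim + Prim
a ^ Atom + Prim
a ^ a + Prim
a ^ a + Prim ++ Atom
a ^ a + Atom ++ Atom
a ^ a + ( Expr ) ++ Atom
a ^ a + ( Term ) ++ Atom
a ^ a + ( Factor ) ++ Atom
a ^ a + ( Prim ) ++ Atom
a ^ a + ( Atom ) ++ Atom
a ^ a + ( a ) ++ Atom
a ^ a + ( a ) ++ a

[Expr [Expr [Term [Factor [Prim [Atom a]]]]] ^ [Term [Factor [Factor [Prim [Atom a]]] + [Prim [Prim [Atom ( [Expr [Term [Factor [Prim [Atom a]]]]] )]] ++ [Atom a]]]]]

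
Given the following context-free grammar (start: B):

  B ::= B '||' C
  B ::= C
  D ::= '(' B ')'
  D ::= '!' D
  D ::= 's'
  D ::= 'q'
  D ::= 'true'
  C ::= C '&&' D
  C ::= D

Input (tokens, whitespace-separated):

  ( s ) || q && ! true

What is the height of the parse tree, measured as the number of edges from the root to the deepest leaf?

7

[B [B [C [D ( [B [C [D s]]] )]]] || [C [C [D q]] && [D ! [D true]]]]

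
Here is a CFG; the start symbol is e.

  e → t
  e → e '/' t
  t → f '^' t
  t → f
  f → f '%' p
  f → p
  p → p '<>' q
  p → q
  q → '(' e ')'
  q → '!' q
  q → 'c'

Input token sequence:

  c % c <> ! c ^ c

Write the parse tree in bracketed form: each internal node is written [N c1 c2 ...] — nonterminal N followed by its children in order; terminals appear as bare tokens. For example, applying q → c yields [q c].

e
t
f ^ t
f % p ^ t
p % p ^ t
q % p ^ t
c % p ^ t
c % p <> q ^ t
c % q <> q ^ t
c % c <> q ^ t
c % c <> ! q ^ t
c % c <> ! c ^ t
c % c <> ! c ^ f
c % c <> ! c ^ p
c % c <> ! c ^ q
c % c <> ! c ^ c

[e [t [f [f [p [q c]]] % [p [p [q c]] <> [q ! [q c]]]] ^ [t [f [p [q c]]]]]]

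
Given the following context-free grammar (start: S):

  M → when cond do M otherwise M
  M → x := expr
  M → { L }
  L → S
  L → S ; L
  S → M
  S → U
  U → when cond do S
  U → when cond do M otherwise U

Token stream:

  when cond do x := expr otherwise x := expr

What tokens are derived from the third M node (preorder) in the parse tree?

x := expr

[S [M when cond do [M x := expr] otherwise [M x := expr]]]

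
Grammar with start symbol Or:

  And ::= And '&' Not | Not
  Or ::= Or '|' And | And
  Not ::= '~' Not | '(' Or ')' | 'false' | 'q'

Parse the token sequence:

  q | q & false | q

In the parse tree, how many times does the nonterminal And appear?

[Or [Or [Or [And [Not q]]] | [And [And [Not q]] & [Not false]]] | [And [Not q]]]

4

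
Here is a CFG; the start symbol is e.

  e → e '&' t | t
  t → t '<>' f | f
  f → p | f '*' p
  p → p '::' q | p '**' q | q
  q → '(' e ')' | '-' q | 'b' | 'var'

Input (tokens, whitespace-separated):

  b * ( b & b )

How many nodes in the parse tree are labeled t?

3

[e [t [f [f [p [q b]]] * [p [q ( [e [e [t [f [p [q b]]]]] & [t [f [p [q b]]]]] )]]]]]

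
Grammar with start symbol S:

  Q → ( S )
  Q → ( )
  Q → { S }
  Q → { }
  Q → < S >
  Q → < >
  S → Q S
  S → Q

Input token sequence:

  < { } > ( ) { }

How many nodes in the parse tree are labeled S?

[S [Q < [S [Q { }]] >] [S [Q ( )] [S [Q { }]]]]

4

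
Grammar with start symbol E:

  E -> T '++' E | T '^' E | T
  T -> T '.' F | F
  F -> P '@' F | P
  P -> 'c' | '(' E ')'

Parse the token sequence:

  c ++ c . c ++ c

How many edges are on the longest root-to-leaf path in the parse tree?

6

[E [T [F [P c]]] ++ [E [T [T [F [P c]]] . [F [P c]]] ++ [E [T [F [P c]]]]]]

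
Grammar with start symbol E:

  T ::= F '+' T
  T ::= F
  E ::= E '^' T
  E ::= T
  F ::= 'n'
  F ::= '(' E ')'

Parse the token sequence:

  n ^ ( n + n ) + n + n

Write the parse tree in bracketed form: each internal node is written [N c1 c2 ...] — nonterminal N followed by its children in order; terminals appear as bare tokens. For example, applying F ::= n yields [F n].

[E [E [T [F n]]] ^ [T [F ( [E [T [F n] + [T [F n]]]] )] + [T [F n] + [T [F n]]]]]

E
E ^ T
T ^ T
F ^ T
n ^ T
n ^ F + T
n ^ ( E ) + T
n ^ ( T ) + T
n ^ ( F + T ) + T
n ^ ( n + T ) + T
n ^ ( n + F ) + T
n ^ ( n + n ) + T
n ^ ( n + n ) + F + T
n ^ ( n + n ) + n + T
n ^ ( n + n ) + n + F
n ^ ( n + n ) + n + n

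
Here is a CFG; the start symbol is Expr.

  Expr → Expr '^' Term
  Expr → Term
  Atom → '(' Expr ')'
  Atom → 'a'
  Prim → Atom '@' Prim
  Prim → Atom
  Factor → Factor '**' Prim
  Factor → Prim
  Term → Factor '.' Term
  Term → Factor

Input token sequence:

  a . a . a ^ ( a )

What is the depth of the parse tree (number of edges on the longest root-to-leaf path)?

10

[Expr [Expr [Term [Factor [Prim [Atom a]]] . [Term [Factor [Prim [Atom a]]] . [Term [Factor [Prim [Atom a]]]]]]] ^ [Term [Factor [Prim [Atom ( [Expr [Term [Factor [Prim [Atom a]]]]] )]]]]]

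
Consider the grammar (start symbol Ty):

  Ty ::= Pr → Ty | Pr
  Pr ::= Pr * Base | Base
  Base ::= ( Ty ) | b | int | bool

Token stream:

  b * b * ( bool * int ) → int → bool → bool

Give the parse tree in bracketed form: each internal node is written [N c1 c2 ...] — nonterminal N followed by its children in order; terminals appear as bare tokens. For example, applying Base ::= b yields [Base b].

[Ty [Pr [Pr [Pr [Base b]] * [Base b]] * [Base ( [Ty [Pr [Pr [Base bool]] * [Base int]]] )]] → [Ty [Pr [Base int]] → [Ty [Pr [Base bool]] → [Ty [Pr [Base bool]]]]]]

Ty
Pr → Ty
Pr * Base → Ty
Pr * Base * Base → Ty
Base * Base * Base → Ty
b * Base * Base → Ty
b * b * Base → Ty
b * b * ( Ty ) → Ty
b * b * ( Pr ) → Ty
b * b * ( Pr * Base ) → Ty
b * b * ( Base * Base ) → Ty
b * b * ( bool * Base ) → Ty
b * b * ( bool * int ) → Ty
b * b * ( bool * int ) → Pr → Ty
b * b * ( bool * int ) → Base → Ty
b * b * ( bool * int ) → int → Ty
b * b * ( bool * int ) → int → Pr → Ty
b * b * ( bool * int ) → int → Base → Ty
b * b * ( bool * int ) → int → bool → Ty
b * b * ( bool * int ) → int → bool → Pr
b * b * ( bool * int ) → int → bool → Base
b * b * ( bool * int ) → int → bool → bool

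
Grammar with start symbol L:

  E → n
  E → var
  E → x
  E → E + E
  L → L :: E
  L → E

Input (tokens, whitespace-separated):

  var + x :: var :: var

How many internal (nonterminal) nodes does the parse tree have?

8

[L [L [L [E [E var] + [E x]]] :: [E var]] :: [E var]]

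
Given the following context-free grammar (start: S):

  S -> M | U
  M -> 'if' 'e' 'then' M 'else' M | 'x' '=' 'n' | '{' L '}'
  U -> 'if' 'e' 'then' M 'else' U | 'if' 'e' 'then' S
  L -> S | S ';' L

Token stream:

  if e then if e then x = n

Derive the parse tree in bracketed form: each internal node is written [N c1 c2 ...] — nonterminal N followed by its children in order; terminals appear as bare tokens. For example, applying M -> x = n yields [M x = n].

S
U
if e then S
if e then U
if e then if e then S
if e then if e then M
if e then if e then x = n

[S [U if e then [S [U if e then [S [M x = n]]]]]]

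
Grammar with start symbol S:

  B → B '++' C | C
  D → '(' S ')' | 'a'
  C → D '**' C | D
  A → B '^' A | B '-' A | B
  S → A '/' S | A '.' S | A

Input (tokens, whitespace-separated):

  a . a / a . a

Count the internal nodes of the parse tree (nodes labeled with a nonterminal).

[S [A [B [C [D a]]]] . [S [A [B [C [D a]]]] / [S [A [B [C [D a]]]] . [S [A [B [C [D a]]]]]]]]

20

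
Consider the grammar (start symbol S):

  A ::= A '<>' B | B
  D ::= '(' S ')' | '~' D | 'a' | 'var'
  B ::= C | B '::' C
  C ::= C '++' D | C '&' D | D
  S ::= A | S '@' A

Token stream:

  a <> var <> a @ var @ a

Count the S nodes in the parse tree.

[S [S [S [A [A [A [B [C [D a]]]] <> [B [C [D var]]]] <> [B [C [D a]]]]] @ [A [B [C [D var]]]]] @ [A [B [C [D a]]]]]

3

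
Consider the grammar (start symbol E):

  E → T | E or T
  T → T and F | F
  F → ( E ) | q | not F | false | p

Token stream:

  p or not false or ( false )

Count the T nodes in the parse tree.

4

[E [E [E [T [F p]]] or [T [F not [F false]]]] or [T [F ( [E [T [F false]]] )]]]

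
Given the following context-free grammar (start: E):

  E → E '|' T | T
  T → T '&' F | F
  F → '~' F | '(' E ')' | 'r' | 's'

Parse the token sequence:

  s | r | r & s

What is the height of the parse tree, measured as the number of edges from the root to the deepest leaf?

[E [E [E [T [F s]]] | [T [F r]]] | [T [T [F r]] & [F s]]]

5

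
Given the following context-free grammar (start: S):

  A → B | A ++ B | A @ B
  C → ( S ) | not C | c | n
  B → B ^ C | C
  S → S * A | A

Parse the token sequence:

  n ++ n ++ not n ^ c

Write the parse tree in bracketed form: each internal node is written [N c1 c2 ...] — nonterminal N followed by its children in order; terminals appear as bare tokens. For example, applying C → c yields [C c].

[S [A [A [A [B [C n]]] ++ [B [C n]]] ++ [B [B [C not [C n]]] ^ [C c]]]]

S
A
A ++ B
A ++ B ++ B
B ++ B ++ B
C ++ B ++ B
n ++ B ++ B
n ++ C ++ B
n ++ n ++ B
n ++ n ++ B ^ C
n ++ n ++ C ^ C
n ++ n ++ not C ^ C
n ++ n ++ not n ^ C
n ++ n ++ not n ^ c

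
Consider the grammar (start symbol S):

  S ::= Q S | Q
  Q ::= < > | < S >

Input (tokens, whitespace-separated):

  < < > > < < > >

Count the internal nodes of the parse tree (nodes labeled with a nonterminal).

8

[S [Q < [S [Q < >]] >] [S [Q < [S [Q < >]] >]]]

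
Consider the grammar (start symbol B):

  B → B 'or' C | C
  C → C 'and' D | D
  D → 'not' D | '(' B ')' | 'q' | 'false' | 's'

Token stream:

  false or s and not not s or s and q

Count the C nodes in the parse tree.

5

[B [B [B [C [D false]]] or [C [C [D s]] and [D not [D not [D s]]]]] or [C [C [D s]] and [D q]]]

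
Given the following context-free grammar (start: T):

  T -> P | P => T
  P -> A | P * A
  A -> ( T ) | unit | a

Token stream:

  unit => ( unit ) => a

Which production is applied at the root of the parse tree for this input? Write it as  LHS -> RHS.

T -> P => T

[T [P [A unit]] => [T [P [A ( [T [P [A unit]]] )]] => [T [P [A a]]]]]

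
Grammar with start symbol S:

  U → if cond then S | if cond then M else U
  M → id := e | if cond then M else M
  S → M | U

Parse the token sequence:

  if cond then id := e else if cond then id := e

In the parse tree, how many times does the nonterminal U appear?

2

[S [U if cond then [M id := e] else [U if cond then [S [M id := e]]]]]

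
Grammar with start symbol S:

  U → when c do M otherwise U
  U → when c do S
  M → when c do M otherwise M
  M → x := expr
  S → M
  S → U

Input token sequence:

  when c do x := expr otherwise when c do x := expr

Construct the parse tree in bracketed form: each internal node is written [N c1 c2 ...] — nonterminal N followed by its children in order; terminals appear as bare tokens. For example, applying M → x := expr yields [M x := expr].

[S [U when c do [M x := expr] otherwise [U when c do [S [M x := expr]]]]]

S
U
when c do M otherwise U
when c do x := expr otherwise U
when c do x := expr otherwise when c do S
when c do x := expr otherwise when c do M
when c do x := expr otherwise when c do x := expr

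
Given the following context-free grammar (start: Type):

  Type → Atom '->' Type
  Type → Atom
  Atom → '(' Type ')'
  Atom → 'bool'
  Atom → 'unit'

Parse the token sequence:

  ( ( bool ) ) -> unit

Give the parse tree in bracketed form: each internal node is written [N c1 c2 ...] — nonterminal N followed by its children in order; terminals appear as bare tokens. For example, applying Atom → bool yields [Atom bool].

[Type [Atom ( [Type [Atom ( [Type [Atom bool]] )]] )] -> [Type [Atom unit]]]

Type
Atom -> Type
( Type ) -> Type
( Atom ) -> Type
( ( Type ) ) -> Type
( ( Atom ) ) -> Type
( ( bool ) ) -> Type
( ( bool ) ) -> Atom
( ( bool ) ) -> unit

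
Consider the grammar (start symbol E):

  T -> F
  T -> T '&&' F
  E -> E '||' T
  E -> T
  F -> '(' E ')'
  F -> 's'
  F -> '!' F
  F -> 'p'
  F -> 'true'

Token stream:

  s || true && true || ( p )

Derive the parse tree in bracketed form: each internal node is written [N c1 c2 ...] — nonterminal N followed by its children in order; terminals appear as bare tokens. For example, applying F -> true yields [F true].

[E [E [E [T [F s]]] || [T [T [F true]] && [F true]]] || [T [F ( [E [T [F p]]] )]]]

E
E || T
E || T || T
T || T || T
F || T || T
s || T || T
s || T && F || T
s || F && F || T
s || true && F || T
s || true && true || T
s || true && true || F
s || true && true || ( E )
s || true && true || ( T )
s || true && true || ( F )
s || true && true || ( p )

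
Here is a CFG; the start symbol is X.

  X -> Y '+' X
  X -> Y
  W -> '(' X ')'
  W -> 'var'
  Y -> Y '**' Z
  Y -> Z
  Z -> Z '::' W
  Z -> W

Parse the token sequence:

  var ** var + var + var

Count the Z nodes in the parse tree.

[X [Y [Y [Z [W var]]] ** [Z [W var]]] + [X [Y [Z [W var]]] + [X [Y [Z [W var]]]]]]

4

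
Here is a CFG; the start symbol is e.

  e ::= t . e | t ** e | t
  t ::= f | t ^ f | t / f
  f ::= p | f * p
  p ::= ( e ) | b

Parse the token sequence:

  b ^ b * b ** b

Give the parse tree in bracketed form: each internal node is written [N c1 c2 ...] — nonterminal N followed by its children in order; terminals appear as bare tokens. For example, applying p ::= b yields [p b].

e
t ** e
t ^ f ** e
f ^ f ** e
p ^ f ** e
b ^ f ** e
b ^ f * p ** e
b ^ p * p ** e
b ^ b * p ** e
b ^ b * b ** e
b ^ b * b ** t
b ^ b * b ** f
b ^ b * b ** p
b ^ b * b ** b

[e [t [t [f [p b]]] ^ [f [f [p b]] * [p b]]] ** [e [t [f [p b]]]]]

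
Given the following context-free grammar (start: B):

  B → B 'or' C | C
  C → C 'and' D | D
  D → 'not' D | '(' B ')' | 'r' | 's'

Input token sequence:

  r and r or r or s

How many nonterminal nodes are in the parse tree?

[B [B [B [C [C [D r]] and [D r]]] or [C [D r]]] or [C [D s]]]

11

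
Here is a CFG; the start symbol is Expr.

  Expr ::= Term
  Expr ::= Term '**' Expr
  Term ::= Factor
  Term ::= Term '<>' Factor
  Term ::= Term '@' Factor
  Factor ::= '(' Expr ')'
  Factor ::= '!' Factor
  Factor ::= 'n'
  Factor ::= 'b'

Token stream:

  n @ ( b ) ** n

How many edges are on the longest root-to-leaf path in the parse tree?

[Expr [Term [Term [Factor n]] @ [Factor ( [Expr [Term [Factor b]]] )]] ** [Expr [Term [Factor n]]]]

6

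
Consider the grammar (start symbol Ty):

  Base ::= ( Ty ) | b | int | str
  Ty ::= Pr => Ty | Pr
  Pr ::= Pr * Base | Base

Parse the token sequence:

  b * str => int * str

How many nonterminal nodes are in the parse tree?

10

[Ty [Pr [Pr [Base b]] * [Base str]] => [Ty [Pr [Pr [Base int]] * [Base str]]]]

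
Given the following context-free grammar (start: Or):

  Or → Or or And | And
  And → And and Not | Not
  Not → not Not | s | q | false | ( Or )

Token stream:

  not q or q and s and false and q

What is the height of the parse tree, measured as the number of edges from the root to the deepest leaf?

6

[Or [Or [And [Not not [Not q]]]] or [And [And [And [And [Not q]] and [Not s]] and [Not false]] and [Not q]]]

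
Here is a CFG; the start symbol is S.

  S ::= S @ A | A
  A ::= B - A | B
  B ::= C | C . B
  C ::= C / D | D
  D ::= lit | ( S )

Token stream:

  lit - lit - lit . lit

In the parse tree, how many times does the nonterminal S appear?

1

[S [A [B [C [D lit]]] - [A [B [C [D lit]]] - [A [B [C [D lit]] . [B [C [D lit]]]]]]]]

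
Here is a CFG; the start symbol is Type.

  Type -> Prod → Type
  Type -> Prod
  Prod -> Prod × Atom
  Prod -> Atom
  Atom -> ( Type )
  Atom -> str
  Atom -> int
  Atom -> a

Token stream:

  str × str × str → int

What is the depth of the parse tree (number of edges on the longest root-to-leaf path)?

5

[Type [Prod [Prod [Prod [Atom str]] × [Atom str]] × [Atom str]] → [Type [Prod [Atom int]]]]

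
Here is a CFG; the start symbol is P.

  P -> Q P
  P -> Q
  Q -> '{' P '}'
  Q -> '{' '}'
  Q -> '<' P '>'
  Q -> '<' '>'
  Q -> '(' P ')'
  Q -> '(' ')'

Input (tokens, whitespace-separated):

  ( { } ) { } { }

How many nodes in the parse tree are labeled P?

4

[P [Q ( [P [Q { }]] )] [P [Q { }] [P [Q { }]]]]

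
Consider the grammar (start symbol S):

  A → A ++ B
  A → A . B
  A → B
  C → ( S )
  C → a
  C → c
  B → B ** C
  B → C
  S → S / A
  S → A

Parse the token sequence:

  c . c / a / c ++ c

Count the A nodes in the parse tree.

[S [S [S [A [A [B [C c]]] . [B [C c]]]] / [A [B [C a]]]] / [A [A [B [C c]]] ++ [B [C c]]]]

5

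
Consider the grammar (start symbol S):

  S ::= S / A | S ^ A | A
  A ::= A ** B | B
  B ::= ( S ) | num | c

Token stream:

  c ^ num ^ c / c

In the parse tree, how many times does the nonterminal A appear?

[S [S [S [S [A [B c]]] ^ [A [B num]]] ^ [A [B c]]] / [A [B c]]]

4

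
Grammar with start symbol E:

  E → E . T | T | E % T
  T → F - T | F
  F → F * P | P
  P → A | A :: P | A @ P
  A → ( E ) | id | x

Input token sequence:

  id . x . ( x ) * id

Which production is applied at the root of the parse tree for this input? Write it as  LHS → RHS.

[E [E [E [T [F [P [A id]]]]] . [T [F [P [A x]]]]] . [T [F [F [P [A ( [E [T [F [P [A x]]]]] )]]] * [P [A id]]]]]

E → E . T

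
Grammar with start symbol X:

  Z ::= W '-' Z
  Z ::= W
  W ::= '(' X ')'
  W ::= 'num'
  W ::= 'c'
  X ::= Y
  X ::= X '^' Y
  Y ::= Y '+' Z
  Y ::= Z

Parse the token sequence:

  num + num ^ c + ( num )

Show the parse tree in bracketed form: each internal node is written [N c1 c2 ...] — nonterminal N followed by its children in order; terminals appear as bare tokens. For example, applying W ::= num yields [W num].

[X [X [Y [Y [Z [W num]]] + [Z [W num]]]] ^ [Y [Y [Z [W c]]] + [Z [W ( [X [Y [Z [W num]]]] )]]]]

X
X ^ Y
Y ^ Y
Y + Z ^ Y
Z + Z ^ Y
W + Z ^ Y
num + Z ^ Y
num + W ^ Y
num + num ^ Y
num + num ^ Y + Z
num + num ^ Z + Z
num + num ^ W + Z
num + num ^ c + Z
num + num ^ c + W
num + num ^ c + ( X )
num + num ^ c + ( Y )
num + num ^ c + ( Z )
num + num ^ c + ( W )
num + num ^ c + ( num )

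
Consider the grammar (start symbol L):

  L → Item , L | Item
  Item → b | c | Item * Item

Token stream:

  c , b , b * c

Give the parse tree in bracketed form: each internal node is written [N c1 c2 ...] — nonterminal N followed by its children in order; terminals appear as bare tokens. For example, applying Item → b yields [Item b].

[L [Item c] , [L [Item b] , [L [Item [Item b] * [Item c]]]]]

L
Item , L
c , L
c , Item , L
c , b , L
c , b , Item
c , b , Item * Item
c , b , b * Item
c , b , b * c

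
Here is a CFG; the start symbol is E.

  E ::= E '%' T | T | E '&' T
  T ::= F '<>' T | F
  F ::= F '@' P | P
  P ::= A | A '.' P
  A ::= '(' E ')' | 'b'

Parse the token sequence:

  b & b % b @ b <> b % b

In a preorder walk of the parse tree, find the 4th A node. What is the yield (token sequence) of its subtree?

[E [E [E [E [T [F [P [A b]]]]] & [T [F [P [A b]]]]] % [T [F [F [P [A b]]] @ [P [A b]]] <> [T [F [P [A b]]]]]] % [T [F [P [A b]]]]]

b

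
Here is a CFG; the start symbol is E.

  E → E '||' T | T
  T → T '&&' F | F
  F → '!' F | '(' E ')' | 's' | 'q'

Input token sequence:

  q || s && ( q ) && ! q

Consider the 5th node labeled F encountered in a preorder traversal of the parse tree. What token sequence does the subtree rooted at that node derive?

[E [E [T [F q]]] || [T [T [T [F s]] && [F ( [E [T [F q]]] )]] && [F ! [F q]]]]

! q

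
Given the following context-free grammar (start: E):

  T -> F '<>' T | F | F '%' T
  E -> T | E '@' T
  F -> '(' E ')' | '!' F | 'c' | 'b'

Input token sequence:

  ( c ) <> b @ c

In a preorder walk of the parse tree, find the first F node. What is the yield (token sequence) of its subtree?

( c )

[E [E [T [F ( [E [T [F c]]] )] <> [T [F b]]]] @ [T [F c]]]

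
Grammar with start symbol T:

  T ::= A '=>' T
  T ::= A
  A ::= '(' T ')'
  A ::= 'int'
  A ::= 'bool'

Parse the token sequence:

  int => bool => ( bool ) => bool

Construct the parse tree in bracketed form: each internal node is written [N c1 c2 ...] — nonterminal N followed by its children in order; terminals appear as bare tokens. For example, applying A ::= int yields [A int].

[T [A int] => [T [A bool] => [T [A ( [T [A bool]] )] => [T [A bool]]]]]

T
A => T
int => T
int => A => T
int => bool => T
int => bool => A => T
int => bool => ( T ) => T
int => bool => ( A ) => T
int => bool => ( bool ) => T
int => bool => ( bool ) => A
int => bool => ( bool ) => bool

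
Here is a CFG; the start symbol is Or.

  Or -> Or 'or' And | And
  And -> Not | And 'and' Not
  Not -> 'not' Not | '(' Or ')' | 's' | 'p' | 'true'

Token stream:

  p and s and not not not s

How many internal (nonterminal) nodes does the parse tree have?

10

[Or [And [And [And [Not p]] and [Not s]] and [Not not [Not not [Not not [Not s]]]]]]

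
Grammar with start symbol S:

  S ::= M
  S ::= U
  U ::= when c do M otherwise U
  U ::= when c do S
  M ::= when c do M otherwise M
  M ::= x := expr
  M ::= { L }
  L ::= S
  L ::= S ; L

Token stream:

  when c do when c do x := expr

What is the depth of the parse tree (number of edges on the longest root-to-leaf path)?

[S [U when c do [S [U when c do [S [M x := expr]]]]]]

6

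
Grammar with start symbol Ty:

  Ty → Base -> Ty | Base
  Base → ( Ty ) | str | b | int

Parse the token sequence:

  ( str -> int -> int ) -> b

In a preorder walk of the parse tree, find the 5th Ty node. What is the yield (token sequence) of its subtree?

[Ty [Base ( [Ty [Base str] -> [Ty [Base int] -> [Ty [Base int]]]] )] -> [Ty [Base b]]]

b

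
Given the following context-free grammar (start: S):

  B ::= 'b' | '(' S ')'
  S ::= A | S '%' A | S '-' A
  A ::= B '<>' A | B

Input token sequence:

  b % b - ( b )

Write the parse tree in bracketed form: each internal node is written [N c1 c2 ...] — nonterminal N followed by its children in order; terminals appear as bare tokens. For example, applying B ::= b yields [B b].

S
S - A
S % A - A
A % A - A
B % A - A
b % A - A
b % B - A
b % b - A
b % b - B
b % b - ( S )
b % b - ( A )
b % b - ( B )
b % b - ( b )

[S [S [S [A [B b]]] % [A [B b]]] - [A [B ( [S [A [B b]]] )]]]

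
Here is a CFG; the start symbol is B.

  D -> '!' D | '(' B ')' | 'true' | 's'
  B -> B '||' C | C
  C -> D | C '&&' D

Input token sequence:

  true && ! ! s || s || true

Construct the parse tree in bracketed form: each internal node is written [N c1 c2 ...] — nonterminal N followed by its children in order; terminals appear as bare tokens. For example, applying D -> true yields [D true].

[B [B [B [C [C [D true]] && [D ! [D ! [D s]]]]] || [C [D s]]] || [C [D true]]]

B
B || C
B || C || C
C || C || C
C && D || C || C
D && D || C || C
true && D || C || C
true && ! D || C || C
true && ! ! D || C || C
true && ! ! s || C || C
true && ! ! s || D || C
true && ! ! s || s || C
true && ! ! s || s || D
true && ! ! s || s || true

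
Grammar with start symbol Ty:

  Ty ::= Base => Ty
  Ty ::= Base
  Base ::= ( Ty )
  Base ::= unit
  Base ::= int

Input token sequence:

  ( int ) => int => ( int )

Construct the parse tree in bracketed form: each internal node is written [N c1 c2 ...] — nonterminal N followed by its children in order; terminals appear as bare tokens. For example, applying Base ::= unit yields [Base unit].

Ty
Base => Ty
( Ty ) => Ty
( Base ) => Ty
( int ) => Ty
( int ) => Base => Ty
( int ) => int => Ty
( int ) => int => Base
( int ) => int => ( Ty )
( int ) => int => ( Base )
( int ) => int => ( int )

[Ty [Base ( [Ty [Base int]] )] => [Ty [Base int] => [Ty [Base ( [Ty [Base int]] )]]]]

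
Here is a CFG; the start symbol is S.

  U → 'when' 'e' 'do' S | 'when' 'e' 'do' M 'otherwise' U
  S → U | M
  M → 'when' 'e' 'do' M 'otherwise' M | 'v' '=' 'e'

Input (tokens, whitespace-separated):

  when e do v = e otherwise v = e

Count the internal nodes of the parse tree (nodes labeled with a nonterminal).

4

[S [M when e do [M v = e] otherwise [M v = e]]]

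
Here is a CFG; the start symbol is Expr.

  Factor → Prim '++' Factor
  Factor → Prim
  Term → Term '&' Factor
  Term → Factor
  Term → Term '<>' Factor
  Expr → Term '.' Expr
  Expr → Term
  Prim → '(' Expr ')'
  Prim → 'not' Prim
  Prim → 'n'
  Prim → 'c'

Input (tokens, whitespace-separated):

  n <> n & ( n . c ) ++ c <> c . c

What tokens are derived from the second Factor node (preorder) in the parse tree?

[Expr [Term [Term [Term [Term [Factor [Prim n]]] <> [Factor [Prim n]]] & [Factor [Prim ( [Expr [Term [Factor [Prim n]]] . [Expr [Term [Factor [Prim c]]]]] )] ++ [Factor [Prim c]]]] <> [Factor [Prim c]]] . [Expr [Term [Factor [Prim c]]]]]

n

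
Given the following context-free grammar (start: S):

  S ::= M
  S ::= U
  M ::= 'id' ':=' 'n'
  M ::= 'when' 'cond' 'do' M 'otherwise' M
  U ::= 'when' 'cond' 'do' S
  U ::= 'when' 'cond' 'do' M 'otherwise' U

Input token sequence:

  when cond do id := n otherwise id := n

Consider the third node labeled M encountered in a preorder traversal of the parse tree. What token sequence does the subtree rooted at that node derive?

[S [M when cond do [M id := n] otherwise [M id := n]]]

id := n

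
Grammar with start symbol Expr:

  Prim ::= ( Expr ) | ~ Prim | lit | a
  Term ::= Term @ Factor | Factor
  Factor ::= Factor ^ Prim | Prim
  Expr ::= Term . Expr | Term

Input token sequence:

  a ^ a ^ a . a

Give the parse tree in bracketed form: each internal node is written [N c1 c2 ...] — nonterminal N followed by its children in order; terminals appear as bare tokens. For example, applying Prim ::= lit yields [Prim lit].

Expr
Term . Expr
Factor . Expr
Factor ^ Prim . Expr
Factor ^ Prim ^ Prim . Expr
Prim ^ Prim ^ Prim . Expr
a ^ Prim ^ Prim . Expr
a ^ a ^ Prim . Expr
a ^ a ^ a . Expr
a ^ a ^ a . Term
a ^ a ^ a . Factor
a ^ a ^ a . Prim
a ^ a ^ a . a

[Expr [Term [Factor [Factor [Factor [Prim a]] ^ [Prim a]] ^ [Prim a]]] . [Expr [Term [Factor [Prim a]]]]]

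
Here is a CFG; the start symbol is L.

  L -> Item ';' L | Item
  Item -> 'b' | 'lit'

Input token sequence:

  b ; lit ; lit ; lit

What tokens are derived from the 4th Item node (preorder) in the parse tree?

lit

[L [Item b] ; [L [Item lit] ; [L [Item lit] ; [L [Item lit]]]]]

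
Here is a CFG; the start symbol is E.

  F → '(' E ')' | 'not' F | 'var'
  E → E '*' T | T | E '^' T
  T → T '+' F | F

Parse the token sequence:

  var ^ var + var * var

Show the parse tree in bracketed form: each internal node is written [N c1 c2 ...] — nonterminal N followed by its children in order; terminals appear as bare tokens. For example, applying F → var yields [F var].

[E [E [E [T [F var]]] ^ [T [T [F var]] + [F var]]] * [T [F var]]]

E
E * T
E ^ T * T
T ^ T * T
F ^ T * T
var ^ T * T
var ^ T + F * T
var ^ F + F * T
var ^ var + F * T
var ^ var + var * T
var ^ var + var * F
var ^ var + var * var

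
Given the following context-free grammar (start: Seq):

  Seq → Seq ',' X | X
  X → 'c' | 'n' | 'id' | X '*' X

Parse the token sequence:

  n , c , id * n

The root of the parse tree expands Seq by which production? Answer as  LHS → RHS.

Seq → Seq ',' X

[Seq [Seq [Seq [X n]] , [X c]] , [X [X id] * [X n]]]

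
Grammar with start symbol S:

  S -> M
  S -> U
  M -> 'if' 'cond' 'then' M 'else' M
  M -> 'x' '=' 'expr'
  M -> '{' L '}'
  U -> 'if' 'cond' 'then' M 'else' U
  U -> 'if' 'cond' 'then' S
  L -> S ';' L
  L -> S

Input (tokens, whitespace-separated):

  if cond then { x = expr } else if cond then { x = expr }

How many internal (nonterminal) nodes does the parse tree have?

12

[S [U if cond then [M { [L [S [M x = expr]]] }] else [U if cond then [S [M { [L [S [M x = expr]]] }]]]]]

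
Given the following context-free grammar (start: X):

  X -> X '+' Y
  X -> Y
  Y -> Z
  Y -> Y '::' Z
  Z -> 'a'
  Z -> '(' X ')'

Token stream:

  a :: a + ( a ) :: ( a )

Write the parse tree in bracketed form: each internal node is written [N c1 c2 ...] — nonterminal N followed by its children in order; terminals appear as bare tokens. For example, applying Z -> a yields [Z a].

X
X + Y
Y + Y
Y :: Z + Y
Z :: Z + Y
a :: Z + Y
a :: a + Y
a :: a + Y :: Z
a :: a + Z :: Z
a :: a + ( X ) :: Z
a :: a + ( Y ) :: Z
a :: a + ( Z ) :: Z
a :: a + ( a ) :: Z
a :: a + ( a ) :: ( X )
a :: a + ( a ) :: ( Y )
a :: a + ( a ) :: ( Z )
a :: a + ( a ) :: ( a )

[X [X [Y [Y [Z a]] :: [Z a]]] + [Y [Y [Z ( [X [Y [Z a]]] )]] :: [Z ( [X [Y [Z a]]] )]]]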